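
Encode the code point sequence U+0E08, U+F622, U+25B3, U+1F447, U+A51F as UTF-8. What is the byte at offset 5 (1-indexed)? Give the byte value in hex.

0x98

1-indexed offset 5 is 0-indexed offset 4.
U+0E08 → 3-byte form E0 B8 88 at offsets 0–2.
U+F622 → 3-byte form EF 98 A2 at offsets 3–5.
Offset 4 falls in char 2's range; it's byte 2 of EF 98 A2 = 0x98.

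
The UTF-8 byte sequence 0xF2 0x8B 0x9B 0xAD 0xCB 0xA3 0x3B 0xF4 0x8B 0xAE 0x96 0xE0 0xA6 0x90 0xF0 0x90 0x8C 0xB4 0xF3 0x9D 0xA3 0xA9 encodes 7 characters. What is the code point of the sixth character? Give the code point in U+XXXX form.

Offset 0: leading byte 0xF2 = 11110010 → 4-byte char #1 = F2 8B 9B AD.
Offset 4: leading byte 0xCB = 11001011 → 2-byte char #2 = CB A3.
Offset 6: leading byte 0x3B = 00111011 → 1-byte char #3 = 3B.
Offset 7: leading byte 0xF4 = 11110100 → 4-byte char #4 = F4 8B AE 96.
Offset 11: leading byte 0xE0 = 11100000 → 3-byte char #5 = E0 A6 90.
Offset 14: leading byte 0xF0 = 11110000 → 4-byte char #6 = F0 90 8C B4.
Leading byte 0xF0 = 11110000 matches 11110xxx → 4-byte sequence.
Byte 1: 0xF0 = 11110000, payload 000 (3 bits).
Byte 2: 0x90 = 10010000 (10xxxxxx ✓), payload 010000.
Byte 3: 0x8C = 10001100 (10xxxxxx ✓), payload 001100.
Byte 4: 0xB4 = 10110100 (10xxxxxx ✓), payload 110100.
Concatenate: 000010000001100110100 = 0x10334 (21 bits → U+10334).

U+10334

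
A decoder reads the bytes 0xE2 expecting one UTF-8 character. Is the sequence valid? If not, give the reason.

Leading byte 0xE2 = 11100010 → 3-byte form, but only 1 byte is present.

invalid (sequence truncated)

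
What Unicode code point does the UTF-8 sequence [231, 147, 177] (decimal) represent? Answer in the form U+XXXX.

Leading byte 0xE7 = 11100111 matches 1110xxxx → 3-byte sequence.
Byte 1: 0xE7 = 11100111, payload 0111 (4 bits).
Byte 2: 0x93 = 10010011 (10xxxxxx ✓), payload 010011.
Byte 3: 0xB1 = 10110001 (10xxxxxx ✓), payload 110001.
Concatenate: 0111010011110001 = 0x74F1 (16 bits → U+74F1).

U+74F1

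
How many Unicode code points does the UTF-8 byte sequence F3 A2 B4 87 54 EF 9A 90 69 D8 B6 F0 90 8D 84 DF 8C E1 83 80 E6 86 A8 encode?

9

Byte at offset 0: 0xF3 = 11110011 → 4-byte char (#1). Advance 4.
Byte at offset 4: 0x54 = 01010100 → 1-byte char (#2). Advance 1.
Byte at offset 5: 0xEF = 11101111 → 3-byte char (#3). Advance 3.
Byte at offset 8: 0x69 = 01101001 → 1-byte char (#4). Advance 1.
Byte at offset 9: 0xD8 = 11011000 → 2-byte char (#5). Advance 2.
Byte at offset 11: 0xF0 = 11110000 → 4-byte char (#6). Advance 4.
Byte at offset 15: 0xDF = 11011111 → 2-byte char (#7). Advance 2.
Byte at offset 17: 0xE1 = 11100001 → 3-byte char (#8). Advance 3.
Byte at offset 20: 0xE6 = 11100110 → 3-byte char (#9). Advance 3.
Reached end at offset 23 after 9 code points.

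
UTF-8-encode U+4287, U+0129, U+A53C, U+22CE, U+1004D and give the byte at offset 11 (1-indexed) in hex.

1-indexed offset 11 is 0-indexed offset 10.
U+4287 → 3-byte form E4 8A 87 at offsets 0–2.
U+0129 → 2-byte form C4 A9 at offsets 3–4.
U+A53C → 3-byte form EA 94 BC at offsets 5–7.
U+22CE → 3-byte form E2 8B 8E at offsets 8–10.
Offset 10 falls in char 4's range; it's byte 3 of E2 8B 8E = 0x8E.

0x8E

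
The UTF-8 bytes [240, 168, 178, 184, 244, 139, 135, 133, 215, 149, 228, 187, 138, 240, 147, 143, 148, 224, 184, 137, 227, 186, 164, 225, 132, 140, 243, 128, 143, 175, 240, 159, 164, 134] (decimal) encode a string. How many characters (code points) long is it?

10

Byte at offset 0: 0xF0 = 11110000 → 4-byte char (#1). Advance 4.
Byte at offset 4: 0xF4 = 11110100 → 4-byte char (#2). Advance 4.
Byte at offset 8: 0xD7 = 11010111 → 2-byte char (#3). Advance 2.
Byte at offset 10: 0xE4 = 11100100 → 3-byte char (#4). Advance 3.
Byte at offset 13: 0xF0 = 11110000 → 4-byte char (#5). Advance 4.
Byte at offset 17: 0xE0 = 11100000 → 3-byte char (#6). Advance 3.
Byte at offset 20: 0xE3 = 11100011 → 3-byte char (#7). Advance 3.
Byte at offset 23: 0xE1 = 11100001 → 3-byte char (#8). Advance 3.
Byte at offset 26: 0xF3 = 11110011 → 4-byte char (#9). Advance 4.
Byte at offset 30: 0xF0 = 11110000 → 4-byte char (#10). Advance 4.
Reached end at offset 34 after 10 code points.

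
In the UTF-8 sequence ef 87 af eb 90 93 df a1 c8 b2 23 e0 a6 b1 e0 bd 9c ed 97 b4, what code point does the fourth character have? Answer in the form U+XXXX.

U+0232

Offset 0: leading byte 0xEF = 11101111 → 3-byte char #1 = EF 87 AF.
Offset 3: leading byte 0xEB = 11101011 → 3-byte char #2 = EB 90 93.
Offset 6: leading byte 0xDF = 11011111 → 2-byte char #3 = DF A1.
Offset 8: leading byte 0xC8 = 11001000 → 2-byte char #4 = C8 B2.
Leading byte 0xC8 = 11001000 matches 110xxxxx → 2-byte sequence.
Byte 1: 0xC8 = 11001000, payload 01000 (5 bits).
Byte 2: 0xB2 = 10110010 (10xxxxxx ✓), payload 110010.
Concatenate: 01000110010 = 0x232 (11 bits → U+0232).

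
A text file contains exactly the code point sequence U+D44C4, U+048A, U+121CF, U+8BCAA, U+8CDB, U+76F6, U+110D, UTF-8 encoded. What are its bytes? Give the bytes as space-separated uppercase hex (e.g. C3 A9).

F3 94 93 84 D2 8A F0 92 87 8F F2 8B B2 AA E8 B3 9B E7 9B B6 E1 84 8D

U+D44C4: 4-byte form → F3 94 93 84.
U+048A: 2-byte form → D2 8A.
U+121CF: 4-byte form → F0 92 87 8F.
U+8BCAA: 4-byte form → F2 8B B2 AA.
U+8CDB: 3-byte form → E8 B3 9B.
U+76F6: 3-byte form → E7 9B B6.
U+110D: 3-byte form → E1 84 8D.
Concatenated (23 bytes): F3 94 93 84 D2 8A F0 92 87 8F F2 8B B2 AA E8 B3 9B E7 9B B6 E1 84 8D.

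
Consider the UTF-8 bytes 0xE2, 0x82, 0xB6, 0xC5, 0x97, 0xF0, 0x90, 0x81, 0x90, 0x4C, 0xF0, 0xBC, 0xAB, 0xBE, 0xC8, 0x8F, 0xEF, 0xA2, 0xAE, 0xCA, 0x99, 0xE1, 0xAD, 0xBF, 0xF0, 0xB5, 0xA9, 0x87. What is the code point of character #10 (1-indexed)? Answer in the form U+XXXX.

Offset 0: leading byte 0xE2 = 11100010 → 3-byte char #1 = E2 82 B6.
Offset 3: leading byte 0xC5 = 11000101 → 2-byte char #2 = C5 97.
Offset 5: leading byte 0xF0 = 11110000 → 4-byte char #3 = F0 90 81 90.
Offset 9: leading byte 0x4C = 01001100 → 1-byte char #4 = 4C.
Offset 10: leading byte 0xF0 = 11110000 → 4-byte char #5 = F0 BC AB BE.
Offset 14: leading byte 0xC8 = 11001000 → 2-byte char #6 = C8 8F.
Offset 16: leading byte 0xEF = 11101111 → 3-byte char #7 = EF A2 AE.
Offset 19: leading byte 0xCA = 11001010 → 2-byte char #8 = CA 99.
Offset 21: leading byte 0xE1 = 11100001 → 3-byte char #9 = E1 AD BF.
Offset 24: leading byte 0xF0 = 11110000 → 4-byte char #10 = F0 B5 A9 87.
Leading byte 0xF0 = 11110000 matches 11110xxx → 4-byte sequence.
Byte 1: 0xF0 = 11110000, payload 000 (3 bits).
Byte 2: 0xB5 = 10110101 (10xxxxxx ✓), payload 110101.
Byte 3: 0xA9 = 10101001 (10xxxxxx ✓), payload 101001.
Byte 4: 0x87 = 10000111 (10xxxxxx ✓), payload 000111.
Concatenate: 000110101101001000111 = 0x35A47 (21 bits → U+35A47).

U+35A47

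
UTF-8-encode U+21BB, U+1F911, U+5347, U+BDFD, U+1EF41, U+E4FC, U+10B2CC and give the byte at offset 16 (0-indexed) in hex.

U+21BB → 3-byte form E2 86 BB at offsets 0–2.
U+1F911 → 4-byte form F0 9F A4 91 at offsets 3–6.
U+5347 → 3-byte form E5 8D 87 at offsets 7–9.
U+BDFD → 3-byte form EB B7 BD at offsets 10–12.
U+1EF41 → 4-byte form F0 9E BD 81 at offsets 13–16.
Offset 16 falls in char 5's range; it's byte 4 of F0 9E BD 81 = 0x81.

0x81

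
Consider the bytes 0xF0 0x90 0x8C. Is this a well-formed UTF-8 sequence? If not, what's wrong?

Leading byte 0xF0 = 11110000 → 4-byte form, but only 3 bytes are present.

invalid (sequence truncated)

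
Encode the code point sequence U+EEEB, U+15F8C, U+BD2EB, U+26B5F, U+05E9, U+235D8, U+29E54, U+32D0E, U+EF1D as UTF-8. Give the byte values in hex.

EE BB AB F0 95 BE 8C F2 BD 8B AB F0 A6 AD 9F D7 A9 F0 A3 97 98 F0 A9 B9 94 F0 B2 B4 8E EE BC 9D

U+EEEB: 3-byte form → EE BB AB.
U+15F8C: 4-byte form → F0 95 BE 8C.
U+BD2EB: 4-byte form → F2 BD 8B AB.
U+26B5F: 4-byte form → F0 A6 AD 9F.
U+05E9: 2-byte form → D7 A9.
U+235D8: 4-byte form → F0 A3 97 98.
U+29E54: 4-byte form → F0 A9 B9 94.
U+32D0E: 4-byte form → F0 B2 B4 8E.
U+EF1D: 3-byte form → EE BC 9D.
Concatenated (32 bytes): EE BB AB F0 95 BE 8C F2 BD 8B AB F0 A6 AD 9F D7 A9 F0 A3 97 98 F0 A9 B9 94 F0 B2 B4 8E EE BC 9D.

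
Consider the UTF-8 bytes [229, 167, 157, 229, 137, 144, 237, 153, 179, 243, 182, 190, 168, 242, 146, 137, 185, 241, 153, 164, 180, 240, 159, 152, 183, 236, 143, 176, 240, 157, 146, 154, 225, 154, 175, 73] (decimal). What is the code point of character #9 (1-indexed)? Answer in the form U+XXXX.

U+1D49A

Offset 0: leading byte 0xE5 = 11100101 → 3-byte char #1 = E5 A7 9D.
Offset 3: leading byte 0xE5 = 11100101 → 3-byte char #2 = E5 89 90.
Offset 6: leading byte 0xED = 11101101 → 3-byte char #3 = ED 99 B3.
Offset 9: leading byte 0xF3 = 11110011 → 4-byte char #4 = F3 B6 BE A8.
Offset 13: leading byte 0xF2 = 11110010 → 4-byte char #5 = F2 92 89 B9.
Offset 17: leading byte 0xF1 = 11110001 → 4-byte char #6 = F1 99 A4 B4.
Offset 21: leading byte 0xF0 = 11110000 → 4-byte char #7 = F0 9F 98 B7.
Offset 25: leading byte 0xEC = 11101100 → 3-byte char #8 = EC 8F B0.
Offset 28: leading byte 0xF0 = 11110000 → 4-byte char #9 = F0 9D 92 9A.
Leading byte 0xF0 = 11110000 matches 11110xxx → 4-byte sequence.
Byte 1: 0xF0 = 11110000, payload 000 (3 bits).
Byte 2: 0x9D = 10011101 (10xxxxxx ✓), payload 011101.
Byte 3: 0x92 = 10010010 (10xxxxxx ✓), payload 010010.
Byte 4: 0x9A = 10011010 (10xxxxxx ✓), payload 011010.
Concatenate: 000011101010010011010 = 0x1D49A (21 bits → U+1D49A).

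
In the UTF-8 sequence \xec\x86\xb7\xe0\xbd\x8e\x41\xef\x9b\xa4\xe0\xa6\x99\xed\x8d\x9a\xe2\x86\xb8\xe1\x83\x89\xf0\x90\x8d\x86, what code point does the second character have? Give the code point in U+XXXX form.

Offset 0: leading byte 0xEC = 11101100 → 3-byte char #1 = EC 86 B7.
Offset 3: leading byte 0xE0 = 11100000 → 3-byte char #2 = E0 BD 8E.
Leading byte 0xE0 = 11100000 matches 1110xxxx → 3-byte sequence.
Byte 1: 0xE0 = 11100000, payload 0000 (4 bits).
Byte 2: 0xBD = 10111101 (10xxxxxx ✓), payload 111101.
Byte 3: 0x8E = 10001110 (10xxxxxx ✓), payload 001110.
Concatenate: 0000111101001110 = 0xF4E (16 bits → U+0F4E).

U+0F4E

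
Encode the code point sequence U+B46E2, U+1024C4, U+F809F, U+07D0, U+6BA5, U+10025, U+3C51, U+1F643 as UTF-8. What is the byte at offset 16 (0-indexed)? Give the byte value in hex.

U+B46E2 → 4-byte form F2 B4 9B A2 at offsets 0–3.
U+1024C4 → 4-byte form F4 82 93 84 at offsets 4–7.
U+F809F → 4-byte form F3 B8 82 9F at offsets 8–11.
U+07D0 → 2-byte form DF 90 at offsets 12–13.
U+6BA5 → 3-byte form E6 AE A5 at offsets 14–16.
Offset 16 falls in char 5's range; it's byte 3 of E6 AE A5 = 0xA5.

0xA5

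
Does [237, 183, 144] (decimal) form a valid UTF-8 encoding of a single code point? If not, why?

Structurally a 3-byte sequence; payload = 0xDDD0.
But 0xDDD0 is in U+D800–U+DFFF, the surrogate range. Surrogates are not Unicode scalar values and are forbidden in UTF-8.

invalid (encodes a surrogate (U+D800–U+DFFF))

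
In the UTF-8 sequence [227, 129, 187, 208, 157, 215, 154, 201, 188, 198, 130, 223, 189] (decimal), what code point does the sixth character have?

U+07FD

Offset 0: leading byte 0xE3 = 11100011 → 3-byte char #1 = E3 81 BB.
Offset 3: leading byte 0xD0 = 11010000 → 2-byte char #2 = D0 9D.
Offset 5: leading byte 0xD7 = 11010111 → 2-byte char #3 = D7 9A.
Offset 7: leading byte 0xC9 = 11001001 → 2-byte char #4 = C9 BC.
Offset 9: leading byte 0xC6 = 11000110 → 2-byte char #5 = C6 82.
Offset 11: leading byte 0xDF = 11011111 → 2-byte char #6 = DF BD.
Leading byte 0xDF = 11011111 matches 110xxxxx → 2-byte sequence.
Byte 1: 0xDF = 11011111, payload 11111 (5 bits).
Byte 2: 0xBD = 10111101 (10xxxxxx ✓), payload 111101.
Concatenate: 11111111101 = 0x7FD (11 bits → U+07FD).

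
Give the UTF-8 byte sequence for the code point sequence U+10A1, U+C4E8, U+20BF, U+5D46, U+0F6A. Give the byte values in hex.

U+10A1: 3-byte form → E1 82 A1.
U+C4E8: 3-byte form → EC 93 A8.
U+20BF: 3-byte form → E2 82 BF.
U+5D46: 3-byte form → E5 B5 86.
U+0F6A: 3-byte form → E0 BD AA.
Concatenated (15 bytes): E1 82 A1 EC 93 A8 E2 82 BF E5 B5 86 E0 BD AA.

E1 82 A1 EC 93 A8 E2 82 BF E5 B5 86 E0 BD AA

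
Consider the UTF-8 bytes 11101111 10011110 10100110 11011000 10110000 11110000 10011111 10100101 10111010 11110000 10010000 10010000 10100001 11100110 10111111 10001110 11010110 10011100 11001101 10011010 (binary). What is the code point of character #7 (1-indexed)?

U+035A

Offset 0: leading byte 0xEF = 11101111 → 3-byte char #1 = EF 9E A6.
Offset 3: leading byte 0xD8 = 11011000 → 2-byte char #2 = D8 B0.
Offset 5: leading byte 0xF0 = 11110000 → 4-byte char #3 = F0 9F A5 BA.
Offset 9: leading byte 0xF0 = 11110000 → 4-byte char #4 = F0 90 90 A1.
Offset 13: leading byte 0xE6 = 11100110 → 3-byte char #5 = E6 BF 8E.
Offset 16: leading byte 0xD6 = 11010110 → 2-byte char #6 = D6 9C.
Offset 18: leading byte 0xCD = 11001101 → 2-byte char #7 = CD 9A.
Leading byte 0xCD = 11001101 matches 110xxxxx → 2-byte sequence.
Byte 1: 0xCD = 11001101, payload 01101 (5 bits).
Byte 2: 0x9A = 10011010 (10xxxxxx ✓), payload 011010.
Concatenate: 01101011010 = 0x35A (11 bits → U+035A).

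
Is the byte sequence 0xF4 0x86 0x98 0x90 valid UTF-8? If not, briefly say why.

Leading byte 0xF4 = 11110100 → 4-byte form.
Continuation bytes 0x86=10000110, 0x98=10011000, 0x90=10010000 all match 10xxxxxx.
Decoded value 0x106610 is ≥ 0x10000 (shortest form) and not a surrogate.

valid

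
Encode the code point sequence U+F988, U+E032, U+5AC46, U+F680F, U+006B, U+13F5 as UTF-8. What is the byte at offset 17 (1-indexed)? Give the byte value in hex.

1-indexed offset 17 is 0-indexed offset 16.
U+F988 → 3-byte form EF A6 88 at offsets 0–2.
U+E032 → 3-byte form EE 80 B2 at offsets 3–5.
U+5AC46 → 4-byte form F1 9A B1 86 at offsets 6–9.
U+F680F → 4-byte form F3 B6 A0 8F at offsets 10–13.
U+006B → 1-byte form 6B at offsets 14–14.
U+13F5 → 3-byte form E1 8F B5 at offsets 15–17.
Offset 16 falls in char 6's range; it's byte 2 of E1 8F B5 = 0x8F.

0x8F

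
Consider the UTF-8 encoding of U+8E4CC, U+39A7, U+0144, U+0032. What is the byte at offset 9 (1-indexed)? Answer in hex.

1-indexed offset 9 is 0-indexed offset 8.
U+8E4CC → 4-byte form F2 8E 93 8C at offsets 0–3.
U+39A7 → 3-byte form E3 A6 A7 at offsets 4–6.
U+0144 → 2-byte form C5 84 at offsets 7–8.
Offset 8 falls in char 3's range; it's byte 2 of C5 84 = 0x84.

0x84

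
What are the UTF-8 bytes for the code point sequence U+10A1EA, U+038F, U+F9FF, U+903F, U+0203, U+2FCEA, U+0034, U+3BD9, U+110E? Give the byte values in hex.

F4 8A 87 AA CE 8F EF A7 BF E9 80 BF C8 83 F0 AF B3 AA 34 E3 AF 99 E1 84 8E

U+10A1EA: 4-byte form → F4 8A 87 AA.
U+038F: 2-byte form → CE 8F.
U+F9FF: 3-byte form → EF A7 BF.
U+903F: 3-byte form → E9 80 BF.
U+0203: 2-byte form → C8 83.
U+2FCEA: 4-byte form → F0 AF B3 AA.
U+0034: 1-byte form → 34.
U+3BD9: 3-byte form → E3 AF 99.
U+110E: 3-byte form → E1 84 8E.
Concatenated (25 bytes): F4 8A 87 AA CE 8F EF A7 BF E9 80 BF C8 83 F0 AF B3 AA 34 E3 AF 99 E1 84 8E.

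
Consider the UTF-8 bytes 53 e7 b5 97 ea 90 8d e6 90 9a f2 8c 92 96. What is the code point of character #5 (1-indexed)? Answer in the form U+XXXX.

U+8C496

Offset 0: leading byte 0x53 = 01010011 → 1-byte char #1 = 53.
Offset 1: leading byte 0xE7 = 11100111 → 3-byte char #2 = E7 B5 97.
Offset 4: leading byte 0xEA = 11101010 → 3-byte char #3 = EA 90 8D.
Offset 7: leading byte 0xE6 = 11100110 → 3-byte char #4 = E6 90 9A.
Offset 10: leading byte 0xF2 = 11110010 → 4-byte char #5 = F2 8C 92 96.
Leading byte 0xF2 = 11110010 matches 11110xxx → 4-byte sequence.
Byte 1: 0xF2 = 11110010, payload 010 (3 bits).
Byte 2: 0x8C = 10001100 (10xxxxxx ✓), payload 001100.
Byte 3: 0x92 = 10010010 (10xxxxxx ✓), payload 010010.
Byte 4: 0x96 = 10010110 (10xxxxxx ✓), payload 010110.
Concatenate: 010001100010010010110 = 0x8C496 (21 bits → U+8C496).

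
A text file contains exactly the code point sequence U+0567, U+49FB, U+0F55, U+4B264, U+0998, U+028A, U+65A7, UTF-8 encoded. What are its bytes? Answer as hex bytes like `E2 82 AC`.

U+0567: 2-byte form → D5 A7.
U+49FB: 3-byte form → E4 A7 BB.
U+0F55: 3-byte form → E0 BD 95.
U+4B264: 4-byte form → F1 8B 89 A4.
U+0998: 3-byte form → E0 A6 98.
U+028A: 2-byte form → CA 8A.
U+65A7: 3-byte form → E6 96 A7.
Concatenated (20 bytes): D5 A7 E4 A7 BB E0 BD 95 F1 8B 89 A4 E0 A6 98 CA 8A E6 96 A7.

D5 A7 E4 A7 BB E0 BD 95 F1 8B 89 A4 E0 A6 98 CA 8A E6 96 A7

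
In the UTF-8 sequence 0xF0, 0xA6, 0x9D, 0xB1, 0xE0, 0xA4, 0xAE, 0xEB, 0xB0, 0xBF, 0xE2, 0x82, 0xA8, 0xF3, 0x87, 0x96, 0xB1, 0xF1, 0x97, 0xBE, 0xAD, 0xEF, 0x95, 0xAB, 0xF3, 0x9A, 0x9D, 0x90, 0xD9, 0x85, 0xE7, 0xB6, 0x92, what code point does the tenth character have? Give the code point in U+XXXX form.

U+7D92

Offset 0: leading byte 0xF0 = 11110000 → 4-byte char #1 = F0 A6 9D B1.
Offset 4: leading byte 0xE0 = 11100000 → 3-byte char #2 = E0 A4 AE.
Offset 7: leading byte 0xEB = 11101011 → 3-byte char #3 = EB B0 BF.
Offset 10: leading byte 0xE2 = 11100010 → 3-byte char #4 = E2 82 A8.
Offset 13: leading byte 0xF3 = 11110011 → 4-byte char #5 = F3 87 96 B1.
Offset 17: leading byte 0xF1 = 11110001 → 4-byte char #6 = F1 97 BE AD.
Offset 21: leading byte 0xEF = 11101111 → 3-byte char #7 = EF 95 AB.
Offset 24: leading byte 0xF3 = 11110011 → 4-byte char #8 = F3 9A 9D 90.
Offset 28: leading byte 0xD9 = 11011001 → 2-byte char #9 = D9 85.
Offset 30: leading byte 0xE7 = 11100111 → 3-byte char #10 = E7 B6 92.
Leading byte 0xE7 = 11100111 matches 1110xxxx → 3-byte sequence.
Byte 1: 0xE7 = 11100111, payload 0111 (4 bits).
Byte 2: 0xB6 = 10110110 (10xxxxxx ✓), payload 110110.
Byte 3: 0x92 = 10010010 (10xxxxxx ✓), payload 010010.
Concatenate: 0111110110010010 = 0x7D92 (16 bits → U+7D92).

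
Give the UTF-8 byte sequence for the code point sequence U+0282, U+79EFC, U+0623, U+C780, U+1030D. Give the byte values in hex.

U+0282: 2-byte form → CA 82.
U+79EFC: 4-byte form → F1 B9 BB BC.
U+0623: 2-byte form → D8 A3.
U+C780: 3-byte form → EC 9E 80.
U+1030D: 4-byte form → F0 90 8C 8D.
Concatenated (15 bytes): CA 82 F1 B9 BB BC D8 A3 EC 9E 80 F0 90 8C 8D.

CA 82 F1 B9 BB BC D8 A3 EC 9E 80 F0 90 8C 8D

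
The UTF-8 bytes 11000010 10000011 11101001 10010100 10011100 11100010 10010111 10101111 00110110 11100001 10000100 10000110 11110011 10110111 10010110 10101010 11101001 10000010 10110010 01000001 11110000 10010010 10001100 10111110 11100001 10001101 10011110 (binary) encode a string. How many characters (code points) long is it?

10

Byte at offset 0: 0xC2 = 11000010 → 2-byte char (#1). Advance 2.
Byte at offset 2: 0xE9 = 11101001 → 3-byte char (#2). Advance 3.
Byte at offset 5: 0xE2 = 11100010 → 3-byte char (#3). Advance 3.
Byte at offset 8: 0x36 = 00110110 → 1-byte char (#4). Advance 1.
Byte at offset 9: 0xE1 = 11100001 → 3-byte char (#5). Advance 3.
Byte at offset 12: 0xF3 = 11110011 → 4-byte char (#6). Advance 4.
Byte at offset 16: 0xE9 = 11101001 → 3-byte char (#7). Advance 3.
Byte at offset 19: 0x41 = 01000001 → 1-byte char (#8). Advance 1.
Byte at offset 20: 0xF0 = 11110000 → 4-byte char (#9). Advance 4.
Byte at offset 24: 0xE1 = 11100001 → 3-byte char (#10). Advance 3.
Reached end at offset 27 after 10 code points.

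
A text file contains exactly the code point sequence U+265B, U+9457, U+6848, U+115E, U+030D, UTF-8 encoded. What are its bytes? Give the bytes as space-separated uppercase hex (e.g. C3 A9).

E2 99 9B E9 91 97 E6 A1 88 E1 85 9E CC 8D

U+265B: 3-byte form → E2 99 9B.
U+9457: 3-byte form → E9 91 97.
U+6848: 3-byte form → E6 A1 88.
U+115E: 3-byte form → E1 85 9E.
U+030D: 2-byte form → CC 8D.
Concatenated (14 bytes): E2 99 9B E9 91 97 E6 A1 88 E1 85 9E CC 8D.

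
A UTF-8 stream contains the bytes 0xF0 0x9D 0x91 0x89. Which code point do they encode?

U+1D449

Leading byte 0xF0 = 11110000 matches 11110xxx → 4-byte sequence.
Byte 1: 0xF0 = 11110000, payload 000 (3 bits).
Byte 2: 0x9D = 10011101 (10xxxxxx ✓), payload 011101.
Byte 3: 0x91 = 10010001 (10xxxxxx ✓), payload 010001.
Byte 4: 0x89 = 10001001 (10xxxxxx ✓), payload 001001.
Concatenate: 000011101010001001001 = 0x1D449 (21 bits → U+1D449).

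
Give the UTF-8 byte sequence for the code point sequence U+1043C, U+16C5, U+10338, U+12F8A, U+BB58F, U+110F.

F0 90 90 BC E1 9B 85 F0 90 8C B8 F0 92 BE 8A F2 BB 96 8F E1 84 8F

U+1043C: 4-byte form → F0 90 90 BC.
U+16C5: 3-byte form → E1 9B 85.
U+10338: 4-byte form → F0 90 8C B8.
U+12F8A: 4-byte form → F0 92 BE 8A.
U+BB58F: 4-byte form → F2 BB 96 8F.
U+110F: 3-byte form → E1 84 8F.
Concatenated (22 bytes): F0 90 90 BC E1 9B 85 F0 90 8C B8 F0 92 BE 8A F2 BB 96 8F E1 84 8F.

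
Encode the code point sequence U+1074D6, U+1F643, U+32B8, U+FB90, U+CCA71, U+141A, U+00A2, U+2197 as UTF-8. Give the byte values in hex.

F4 87 93 96 F0 9F 99 83 E3 8A B8 EF AE 90 F3 8C A9 B1 E1 90 9A C2 A2 E2 86 97

U+1074D6: 4-byte form → F4 87 93 96.
U+1F643: 4-byte form → F0 9F 99 83.
U+32B8: 3-byte form → E3 8A B8.
U+FB90: 3-byte form → EF AE 90.
U+CCA71: 4-byte form → F3 8C A9 B1.
U+141A: 3-byte form → E1 90 9A.
U+00A2: 2-byte form → C2 A2.
U+2197: 3-byte form → E2 86 97.
Concatenated (26 bytes): F4 87 93 96 F0 9F 99 83 E3 8A B8 EF AE 90 F3 8C A9 B1 E1 90 9A C2 A2 E2 86 97.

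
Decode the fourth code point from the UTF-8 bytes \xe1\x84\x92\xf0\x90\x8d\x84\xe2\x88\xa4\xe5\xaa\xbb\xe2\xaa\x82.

U+5ABB

Offset 0: leading byte 0xE1 = 11100001 → 3-byte char #1 = E1 84 92.
Offset 3: leading byte 0xF0 = 11110000 → 4-byte char #2 = F0 90 8D 84.
Offset 7: leading byte 0xE2 = 11100010 → 3-byte char #3 = E2 88 A4.
Offset 10: leading byte 0xE5 = 11100101 → 3-byte char #4 = E5 AA BB.
Leading byte 0xE5 = 11100101 matches 1110xxxx → 3-byte sequence.
Byte 1: 0xE5 = 11100101, payload 0101 (4 bits).
Byte 2: 0xAA = 10101010 (10xxxxxx ✓), payload 101010.
Byte 3: 0xBB = 10111011 (10xxxxxx ✓), payload 111011.
Concatenate: 0101101010111011 = 0x5ABB (16 bits → U+5ABB).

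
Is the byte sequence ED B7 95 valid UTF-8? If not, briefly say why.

Structurally a 3-byte sequence; payload = 0xDDD5.
But 0xDDD5 is in U+D800–U+DFFF, the surrogate range. Surrogates are not Unicode scalar values and are forbidden in UTF-8.

invalid (encodes a surrogate (U+D800–U+DFFF))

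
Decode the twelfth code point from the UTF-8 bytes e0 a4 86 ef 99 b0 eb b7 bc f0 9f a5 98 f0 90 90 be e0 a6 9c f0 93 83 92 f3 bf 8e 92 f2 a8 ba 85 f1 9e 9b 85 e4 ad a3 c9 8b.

U+024B

Offset 0: leading byte 0xE0 = 11100000 → 3-byte char #1 = E0 A4 86.
Offset 3: leading byte 0xEF = 11101111 → 3-byte char #2 = EF 99 B0.
Offset 6: leading byte 0xEB = 11101011 → 3-byte char #3 = EB B7 BC.
Offset 9: leading byte 0xF0 = 11110000 → 4-byte char #4 = F0 9F A5 98.
Offset 13: leading byte 0xF0 = 11110000 → 4-byte char #5 = F0 90 90 BE.
Offset 17: leading byte 0xE0 = 11100000 → 3-byte char #6 = E0 A6 9C.
Offset 20: leading byte 0xF0 = 11110000 → 4-byte char #7 = F0 93 83 92.
Offset 24: leading byte 0xF3 = 11110011 → 4-byte char #8 = F3 BF 8E 92.
Offset 28: leading byte 0xF2 = 11110010 → 4-byte char #9 = F2 A8 BA 85.
Offset 32: leading byte 0xF1 = 11110001 → 4-byte char #10 = F1 9E 9B 85.
Offset 36: leading byte 0xE4 = 11100100 → 3-byte char #11 = E4 AD A3.
Offset 39: leading byte 0xC9 = 11001001 → 2-byte char #12 = C9 8B.
Leading byte 0xC9 = 11001001 matches 110xxxxx → 2-byte sequence.
Byte 1: 0xC9 = 11001001, payload 01001 (5 bits).
Byte 2: 0x8B = 10001011 (10xxxxxx ✓), payload 001011.
Concatenate: 01001001011 = 0x24B (11 bits → U+024B).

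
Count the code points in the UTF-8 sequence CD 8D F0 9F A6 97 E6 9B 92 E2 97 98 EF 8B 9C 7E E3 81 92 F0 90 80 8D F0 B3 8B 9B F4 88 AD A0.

10

Byte at offset 0: 0xCD = 11001101 → 2-byte char (#1). Advance 2.
Byte at offset 2: 0xF0 = 11110000 → 4-byte char (#2). Advance 4.
Byte at offset 6: 0xE6 = 11100110 → 3-byte char (#3). Advance 3.
Byte at offset 9: 0xE2 = 11100010 → 3-byte char (#4). Advance 3.
Byte at offset 12: 0xEF = 11101111 → 3-byte char (#5). Advance 3.
Byte at offset 15: 0x7E = 01111110 → 1-byte char (#6). Advance 1.
Byte at offset 16: 0xE3 = 11100011 → 3-byte char (#7). Advance 3.
Byte at offset 19: 0xF0 = 11110000 → 4-byte char (#8). Advance 4.
Byte at offset 23: 0xF0 = 11110000 → 4-byte char (#9). Advance 4.
Byte at offset 27: 0xF4 = 11110100 → 4-byte char (#10). Advance 4.
Reached end at offset 31 after 10 code points.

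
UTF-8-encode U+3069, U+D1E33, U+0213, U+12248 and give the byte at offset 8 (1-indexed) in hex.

0xC8

1-indexed offset 8 is 0-indexed offset 7.
U+3069 → 3-byte form E3 81 A9 at offsets 0–2.
U+D1E33 → 4-byte form F3 91 B8 B3 at offsets 3–6.
U+0213 → 2-byte form C8 93 at offsets 7–8.
Offset 7 falls in char 3's range; it's byte 1 of C8 93 = 0xC8.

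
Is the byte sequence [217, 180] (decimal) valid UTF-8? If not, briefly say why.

valid

Leading byte 0xD9 = 11011001 → 2-byte form.
Continuation bytes 0xB4=10110100 all match 10xxxxxx.
Decoded value 0x674 is ≥ 0x80 (shortest form) and not a surrogate.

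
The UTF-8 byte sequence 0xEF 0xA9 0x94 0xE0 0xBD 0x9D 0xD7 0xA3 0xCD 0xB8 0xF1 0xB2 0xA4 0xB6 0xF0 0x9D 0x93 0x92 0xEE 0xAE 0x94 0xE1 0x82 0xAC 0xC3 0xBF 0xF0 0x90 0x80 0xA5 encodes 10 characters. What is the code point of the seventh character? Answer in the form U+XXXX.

U+EB94

Offset 0: leading byte 0xEF = 11101111 → 3-byte char #1 = EF A9 94.
Offset 3: leading byte 0xE0 = 11100000 → 3-byte char #2 = E0 BD 9D.
Offset 6: leading byte 0xD7 = 11010111 → 2-byte char #3 = D7 A3.
Offset 8: leading byte 0xCD = 11001101 → 2-byte char #4 = CD B8.
Offset 10: leading byte 0xF1 = 11110001 → 4-byte char #5 = F1 B2 A4 B6.
Offset 14: leading byte 0xF0 = 11110000 → 4-byte char #6 = F0 9D 93 92.
Offset 18: leading byte 0xEE = 11101110 → 3-byte char #7 = EE AE 94.
Leading byte 0xEE = 11101110 matches 1110xxxx → 3-byte sequence.
Byte 1: 0xEE = 11101110, payload 1110 (4 bits).
Byte 2: 0xAE = 10101110 (10xxxxxx ✓), payload 101110.
Byte 3: 0x94 = 10010100 (10xxxxxx ✓), payload 010100.
Concatenate: 1110101110010100 = 0xEB94 (16 bits → U+EB94).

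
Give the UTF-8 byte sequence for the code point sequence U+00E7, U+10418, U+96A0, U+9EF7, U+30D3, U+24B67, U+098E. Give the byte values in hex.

U+00E7: 2-byte form → C3 A7.
U+10418: 4-byte form → F0 90 90 98.
U+96A0: 3-byte form → E9 9A A0.
U+9EF7: 3-byte form → E9 BB B7.
U+30D3: 3-byte form → E3 83 93.
U+24B67: 4-byte form → F0 A4 AD A7.
U+098E: 3-byte form → E0 A6 8E.
Concatenated (22 bytes): C3 A7 F0 90 90 98 E9 9A A0 E9 BB B7 E3 83 93 F0 A4 AD A7 E0 A6 8E.

C3 A7 F0 90 90 98 E9 9A A0 E9 BB B7 E3 83 93 F0 A4 AD A7 E0 A6 8E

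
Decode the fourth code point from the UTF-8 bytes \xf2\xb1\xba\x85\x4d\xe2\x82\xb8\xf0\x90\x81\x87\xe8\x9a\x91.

Offset 0: leading byte 0xF2 = 11110010 → 4-byte char #1 = F2 B1 BA 85.
Offset 4: leading byte 0x4D = 01001101 → 1-byte char #2 = 4D.
Offset 5: leading byte 0xE2 = 11100010 → 3-byte char #3 = E2 82 B8.
Offset 8: leading byte 0xF0 = 11110000 → 4-byte char #4 = F0 90 81 87.
Leading byte 0xF0 = 11110000 matches 11110xxx → 4-byte sequence.
Byte 1: 0xF0 = 11110000, payload 000 (3 bits).
Byte 2: 0x90 = 10010000 (10xxxxxx ✓), payload 010000.
Byte 3: 0x81 = 10000001 (10xxxxxx ✓), payload 000001.
Byte 4: 0x87 = 10000111 (10xxxxxx ✓), payload 000111.
Concatenate: 000010000000001000111 = 0x10047 (21 bits → U+10047).

U+10047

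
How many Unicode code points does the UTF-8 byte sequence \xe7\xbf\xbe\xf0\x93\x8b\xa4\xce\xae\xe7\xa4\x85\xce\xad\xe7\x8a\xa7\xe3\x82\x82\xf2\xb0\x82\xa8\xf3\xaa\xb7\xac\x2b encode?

Byte at offset 0: 0xE7 = 11100111 → 3-byte char (#1). Advance 3.
Byte at offset 3: 0xF0 = 11110000 → 4-byte char (#2). Advance 4.
Byte at offset 7: 0xCE = 11001110 → 2-byte char (#3). Advance 2.
Byte at offset 9: 0xE7 = 11100111 → 3-byte char (#4). Advance 3.
Byte at offset 12: 0xCE = 11001110 → 2-byte char (#5). Advance 2.
Byte at offset 14: 0xE7 = 11100111 → 3-byte char (#6). Advance 3.
Byte at offset 17: 0xE3 = 11100011 → 3-byte char (#7). Advance 3.
Byte at offset 20: 0xF2 = 11110010 → 4-byte char (#8). Advance 4.
Byte at offset 24: 0xF3 = 11110011 → 4-byte char (#9). Advance 4.
Byte at offset 28: 0x2B = 00101011 → 1-byte char (#10). Advance 1.
Reached end at offset 29 after 10 code points.

10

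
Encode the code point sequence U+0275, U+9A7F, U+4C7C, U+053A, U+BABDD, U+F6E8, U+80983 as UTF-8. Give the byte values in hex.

U+0275: 2-byte form → C9 B5.
U+9A7F: 3-byte form → E9 A9 BF.
U+4C7C: 3-byte form → E4 B1 BC.
U+053A: 2-byte form → D4 BA.
U+BABDD: 4-byte form → F2 BA AF 9D.
U+F6E8: 3-byte form → EF 9B A8.
U+80983: 4-byte form → F2 80 A6 83.
Concatenated (21 bytes): C9 B5 E9 A9 BF E4 B1 BC D4 BA F2 BA AF 9D EF 9B A8 F2 80 A6 83.

C9 B5 E9 A9 BF E4 B1 BC D4 BA F2 BA AF 9D EF 9B A8 F2 80 A6 83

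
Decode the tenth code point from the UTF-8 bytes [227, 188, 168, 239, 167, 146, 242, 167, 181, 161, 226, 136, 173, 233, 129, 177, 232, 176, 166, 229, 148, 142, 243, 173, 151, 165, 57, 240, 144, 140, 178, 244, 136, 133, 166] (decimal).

Offset 0: leading byte 0xE3 = 11100011 → 3-byte char #1 = E3 BC A8.
Offset 3: leading byte 0xEF = 11101111 → 3-byte char #2 = EF A7 92.
Offset 6: leading byte 0xF2 = 11110010 → 4-byte char #3 = F2 A7 B5 A1.
Offset 10: leading byte 0xE2 = 11100010 → 3-byte char #4 = E2 88 AD.
Offset 13: leading byte 0xE9 = 11101001 → 3-byte char #5 = E9 81 B1.
Offset 16: leading byte 0xE8 = 11101000 → 3-byte char #6 = E8 B0 A6.
Offset 19: leading byte 0xE5 = 11100101 → 3-byte char #7 = E5 94 8E.
Offset 22: leading byte 0xF3 = 11110011 → 4-byte char #8 = F3 AD 97 A5.
Offset 26: leading byte 0x39 = 00111001 → 1-byte char #9 = 39.
Offset 27: leading byte 0xF0 = 11110000 → 4-byte char #10 = F0 90 8C B2.
Leading byte 0xF0 = 11110000 matches 11110xxx → 4-byte sequence.
Byte 1: 0xF0 = 11110000, payload 000 (3 bits).
Byte 2: 0x90 = 10010000 (10xxxxxx ✓), payload 010000.
Byte 3: 0x8C = 10001100 (10xxxxxx ✓), payload 001100.
Byte 4: 0xB2 = 10110010 (10xxxxxx ✓), payload 110010.
Concatenate: 000010000001100110010 = 0x10332 (21 bits → U+10332).

U+10332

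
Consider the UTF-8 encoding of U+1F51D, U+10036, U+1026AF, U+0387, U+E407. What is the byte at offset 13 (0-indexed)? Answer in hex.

0x87

U+1F51D → 4-byte form F0 9F 94 9D at offsets 0–3.
U+10036 → 4-byte form F0 90 80 B6 at offsets 4–7.
U+1026AF → 4-byte form F4 82 9A AF at offsets 8–11.
U+0387 → 2-byte form CE 87 at offsets 12–13.
Offset 13 falls in char 4's range; it's byte 2 of CE 87 = 0x87.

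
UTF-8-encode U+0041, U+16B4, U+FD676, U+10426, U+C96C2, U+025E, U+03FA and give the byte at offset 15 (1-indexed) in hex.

0x9B

1-indexed offset 15 is 0-indexed offset 14.
U+0041 → 1-byte form 41 at offsets 0–0.
U+16B4 → 3-byte form E1 9A B4 at offsets 1–3.
U+FD676 → 4-byte form F3 BD 99 B6 at offsets 4–7.
U+10426 → 4-byte form F0 90 90 A6 at offsets 8–11.
U+C96C2 → 4-byte form F3 89 9B 82 at offsets 12–15.
Offset 14 falls in char 5's range; it's byte 3 of F3 89 9B 82 = 0x9B.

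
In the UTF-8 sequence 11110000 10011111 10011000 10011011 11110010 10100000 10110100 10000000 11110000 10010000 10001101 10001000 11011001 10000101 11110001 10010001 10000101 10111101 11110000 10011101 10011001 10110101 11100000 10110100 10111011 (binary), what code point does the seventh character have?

U+0D3B

Offset 0: leading byte 0xF0 = 11110000 → 4-byte char #1 = F0 9F 98 9B.
Offset 4: leading byte 0xF2 = 11110010 → 4-byte char #2 = F2 A0 B4 80.
Offset 8: leading byte 0xF0 = 11110000 → 4-byte char #3 = F0 90 8D 88.
Offset 12: leading byte 0xD9 = 11011001 → 2-byte char #4 = D9 85.
Offset 14: leading byte 0xF1 = 11110001 → 4-byte char #5 = F1 91 85 BD.
Offset 18: leading byte 0xF0 = 11110000 → 4-byte char #6 = F0 9D 99 B5.
Offset 22: leading byte 0xE0 = 11100000 → 3-byte char #7 = E0 B4 BB.
Leading byte 0xE0 = 11100000 matches 1110xxxx → 3-byte sequence.
Byte 1: 0xE0 = 11100000, payload 0000 (4 bits).
Byte 2: 0xB4 = 10110100 (10xxxxxx ✓), payload 110100.
Byte 3: 0xBB = 10111011 (10xxxxxx ✓), payload 111011.
Concatenate: 0000110100111011 = 0xD3B (16 bits → U+0D3B).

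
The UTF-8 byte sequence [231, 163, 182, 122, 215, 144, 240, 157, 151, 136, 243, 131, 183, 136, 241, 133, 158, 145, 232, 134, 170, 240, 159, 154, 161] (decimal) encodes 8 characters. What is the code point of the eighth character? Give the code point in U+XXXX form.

Offset 0: leading byte 0xE7 = 11100111 → 3-byte char #1 = E7 A3 B6.
Offset 3: leading byte 0x7A = 01111010 → 1-byte char #2 = 7A.
Offset 4: leading byte 0xD7 = 11010111 → 2-byte char #3 = D7 90.
Offset 6: leading byte 0xF0 = 11110000 → 4-byte char #4 = F0 9D 97 88.
Offset 10: leading byte 0xF3 = 11110011 → 4-byte char #5 = F3 83 B7 88.
Offset 14: leading byte 0xF1 = 11110001 → 4-byte char #6 = F1 85 9E 91.
Offset 18: leading byte 0xE8 = 11101000 → 3-byte char #7 = E8 86 AA.
Offset 21: leading byte 0xF0 = 11110000 → 4-byte char #8 = F0 9F 9A A1.
Leading byte 0xF0 = 11110000 matches 11110xxx → 4-byte sequence.
Byte 1: 0xF0 = 11110000, payload 000 (3 bits).
Byte 2: 0x9F = 10011111 (10xxxxxx ✓), payload 011111.
Byte 3: 0x9A = 10011010 (10xxxxxx ✓), payload 011010.
Byte 4: 0xA1 = 10100001 (10xxxxxx ✓), payload 100001.
Concatenate: 000011111011010100001 = 0x1F6A1 (21 bits → U+1F6A1).

U+1F6A1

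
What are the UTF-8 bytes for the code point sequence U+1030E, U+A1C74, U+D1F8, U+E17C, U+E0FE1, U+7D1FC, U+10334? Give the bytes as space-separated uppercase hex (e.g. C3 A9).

U+1030E: 4-byte form → F0 90 8C 8E.
U+A1C74: 4-byte form → F2 A1 B1 B4.
U+D1F8: 3-byte form → ED 87 B8.
U+E17C: 3-byte form → EE 85 BC.
U+E0FE1: 4-byte form → F3 A0 BF A1.
U+7D1FC: 4-byte form → F1 BD 87 BC.
U+10334: 4-byte form → F0 90 8C B4.
Concatenated (26 bytes): F0 90 8C 8E F2 A1 B1 B4 ED 87 B8 EE 85 BC F3 A0 BF A1 F1 BD 87 BC F0 90 8C B4.

F0 90 8C 8E F2 A1 B1 B4 ED 87 B8 EE 85 BC F3 A0 BF A1 F1 BD 87 BC F0 90 8C B4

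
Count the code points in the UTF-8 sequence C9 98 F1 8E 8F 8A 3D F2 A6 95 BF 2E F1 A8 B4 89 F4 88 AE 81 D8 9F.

8

Byte at offset 0: 0xC9 = 11001001 → 2-byte char (#1). Advance 2.
Byte at offset 2: 0xF1 = 11110001 → 4-byte char (#2). Advance 4.
Byte at offset 6: 0x3D = 00111101 → 1-byte char (#3). Advance 1.
Byte at offset 7: 0xF2 = 11110010 → 4-byte char (#4). Advance 4.
Byte at offset 11: 0x2E = 00101110 → 1-byte char (#5). Advance 1.
Byte at offset 12: 0xF1 = 11110001 → 4-byte char (#6). Advance 4.
Byte at offset 16: 0xF4 = 11110100 → 4-byte char (#7). Advance 4.
Byte at offset 20: 0xD8 = 11011000 → 2-byte char (#8). Advance 2.
Reached end at offset 22 after 8 code points.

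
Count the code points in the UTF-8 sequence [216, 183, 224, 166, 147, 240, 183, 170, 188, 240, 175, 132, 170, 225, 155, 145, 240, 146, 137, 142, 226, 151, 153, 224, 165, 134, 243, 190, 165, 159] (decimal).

Byte at offset 0: 0xD8 = 11011000 → 2-byte char (#1). Advance 2.
Byte at offset 2: 0xE0 = 11100000 → 3-byte char (#2). Advance 3.
Byte at offset 5: 0xF0 = 11110000 → 4-byte char (#3). Advance 4.
Byte at offset 9: 0xF0 = 11110000 → 4-byte char (#4). Advance 4.
Byte at offset 13: 0xE1 = 11100001 → 3-byte char (#5). Advance 3.
Byte at offset 16: 0xF0 = 11110000 → 4-byte char (#6). Advance 4.
Byte at offset 20: 0xE2 = 11100010 → 3-byte char (#7). Advance 3.
Byte at offset 23: 0xE0 = 11100000 → 3-byte char (#8). Advance 3.
Byte at offset 26: 0xF3 = 11110011 → 4-byte char (#9). Advance 4.
Reached end at offset 30 after 9 code points.

9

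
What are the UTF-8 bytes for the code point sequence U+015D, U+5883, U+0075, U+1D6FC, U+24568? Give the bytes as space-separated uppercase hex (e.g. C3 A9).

U+015D: 2-byte form → C5 9D.
U+5883: 3-byte form → E5 A2 83.
U+0075: 1-byte form → 75.
U+1D6FC: 4-byte form → F0 9D 9B BC.
U+24568: 4-byte form → F0 A4 95 A8.
Concatenated (14 bytes): C5 9D E5 A2 83 75 F0 9D 9B BC F0 A4 95 A8.

C5 9D E5 A2 83 75 F0 9D 9B BC F0 A4 95 A8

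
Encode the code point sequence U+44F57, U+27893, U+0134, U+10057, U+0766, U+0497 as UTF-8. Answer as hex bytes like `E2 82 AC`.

F1 84 BD 97 F0 A7 A2 93 C4 B4 F0 90 81 97 DD A6 D2 97

U+44F57: 4-byte form → F1 84 BD 97.
U+27893: 4-byte form → F0 A7 A2 93.
U+0134: 2-byte form → C4 B4.
U+10057: 4-byte form → F0 90 81 97.
U+0766: 2-byte form → DD A6.
U+0497: 2-byte form → D2 97.
Concatenated (18 bytes): F1 84 BD 97 F0 A7 A2 93 C4 B4 F0 90 81 97 DD A6 D2 97.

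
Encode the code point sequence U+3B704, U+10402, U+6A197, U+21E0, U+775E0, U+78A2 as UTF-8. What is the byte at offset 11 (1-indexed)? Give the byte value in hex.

1-indexed offset 11 is 0-indexed offset 10.
U+3B704 → 4-byte form F0 BB 9C 84 at offsets 0–3.
U+10402 → 4-byte form F0 90 90 82 at offsets 4–7.
U+6A197 → 4-byte form F1 AA 86 97 at offsets 8–11.
Offset 10 falls in char 3's range; it's byte 3 of F1 AA 86 97 = 0x86.

0x86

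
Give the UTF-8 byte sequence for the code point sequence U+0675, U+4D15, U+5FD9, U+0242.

U+0675: 2-byte form → D9 B5.
U+4D15: 3-byte form → E4 B4 95.
U+5FD9: 3-byte form → E5 BF 99.
U+0242: 2-byte form → C9 82.
Concatenated (10 bytes): D9 B5 E4 B4 95 E5 BF 99 C9 82.

D9 B5 E4 B4 95 E5 BF 99 C9 82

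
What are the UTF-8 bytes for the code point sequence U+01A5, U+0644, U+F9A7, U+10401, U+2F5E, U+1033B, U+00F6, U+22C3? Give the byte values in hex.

C6 A5 D9 84 EF A6 A7 F0 90 90 81 E2 BD 9E F0 90 8C BB C3 B6 E2 8B 83

U+01A5: 2-byte form → C6 A5.
U+0644: 2-byte form → D9 84.
U+F9A7: 3-byte form → EF A6 A7.
U+10401: 4-byte form → F0 90 90 81.
U+2F5E: 3-byte form → E2 BD 9E.
U+1033B: 4-byte form → F0 90 8C BB.
U+00F6: 2-byte form → C3 B6.
U+22C3: 3-byte form → E2 8B 83.
Concatenated (23 bytes): C6 A5 D9 84 EF A6 A7 F0 90 90 81 E2 BD 9E F0 90 8C BB C3 B6 E2 8B 83.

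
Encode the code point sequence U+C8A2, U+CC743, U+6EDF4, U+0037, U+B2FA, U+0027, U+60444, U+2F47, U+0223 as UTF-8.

EC A2 A2 F3 8C 9D 83 F1 AE B7 B4 37 EB 8B BA 27 F1 A0 91 84 E2 BD 87 C8 A3

U+C8A2: 3-byte form → EC A2 A2.
U+CC743: 4-byte form → F3 8C 9D 83.
U+6EDF4: 4-byte form → F1 AE B7 B4.
U+0037: 1-byte form → 37.
U+B2FA: 3-byte form → EB 8B BA.
U+0027: 1-byte form → 27.
U+60444: 4-byte form → F1 A0 91 84.
U+2F47: 3-byte form → E2 BD 87.
U+0223: 2-byte form → C8 A3.
Concatenated (25 bytes): EC A2 A2 F3 8C 9D 83 F1 AE B7 B4 37 EB 8B BA 27 F1 A0 91 84 E2 BD 87 C8 A3.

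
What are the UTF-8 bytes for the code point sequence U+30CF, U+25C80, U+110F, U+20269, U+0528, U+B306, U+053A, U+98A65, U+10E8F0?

E3 83 8F F0 A5 B2 80 E1 84 8F F0 A0 89 A9 D4 A8 EB 8C 86 D4 BA F2 98 A9 A5 F4 8E A3 B0

U+30CF: 3-byte form → E3 83 8F.
U+25C80: 4-byte form → F0 A5 B2 80.
U+110F: 3-byte form → E1 84 8F.
U+20269: 4-byte form → F0 A0 89 A9.
U+0528: 2-byte form → D4 A8.
U+B306: 3-byte form → EB 8C 86.
U+053A: 2-byte form → D4 BA.
U+98A65: 4-byte form → F2 98 A9 A5.
U+10E8F0: 4-byte form → F4 8E A3 B0.
Concatenated (29 bytes): E3 83 8F F0 A5 B2 80 E1 84 8F F0 A0 89 A9 D4 A8 EB 8C 86 D4 BA F2 98 A9 A5 F4 8E A3 B0.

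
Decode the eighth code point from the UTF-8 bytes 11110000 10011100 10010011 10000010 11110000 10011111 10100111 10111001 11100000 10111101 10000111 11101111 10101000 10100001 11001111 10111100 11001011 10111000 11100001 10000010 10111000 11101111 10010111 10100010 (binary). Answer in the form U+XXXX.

U+F5E2

Offset 0: leading byte 0xF0 = 11110000 → 4-byte char #1 = F0 9C 93 82.
Offset 4: leading byte 0xF0 = 11110000 → 4-byte char #2 = F0 9F A7 B9.
Offset 8: leading byte 0xE0 = 11100000 → 3-byte char #3 = E0 BD 87.
Offset 11: leading byte 0xEF = 11101111 → 3-byte char #4 = EF A8 A1.
Offset 14: leading byte 0xCF = 11001111 → 2-byte char #5 = CF BC.
Offset 16: leading byte 0xCB = 11001011 → 2-byte char #6 = CB B8.
Offset 18: leading byte 0xE1 = 11100001 → 3-byte char #7 = E1 82 B8.
Offset 21: leading byte 0xEF = 11101111 → 3-byte char #8 = EF 97 A2.
Leading byte 0xEF = 11101111 matches 1110xxxx → 3-byte sequence.
Byte 1: 0xEF = 11101111, payload 1111 (4 bits).
Byte 2: 0x97 = 10010111 (10xxxxxx ✓), payload 010111.
Byte 3: 0xA2 = 10100010 (10xxxxxx ✓), payload 100010.
Concatenate: 1111010111100010 = 0xF5E2 (16 bits → U+F5E2).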